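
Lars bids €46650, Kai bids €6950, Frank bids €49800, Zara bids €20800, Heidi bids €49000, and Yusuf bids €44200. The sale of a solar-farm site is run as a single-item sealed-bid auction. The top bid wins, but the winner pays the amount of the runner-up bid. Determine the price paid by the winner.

Ordered from highest: Frank €49800 > Heidi €49000 > Lars €46650 > Yusuf €44200 > Zara €20800 > Kai €6950.
Frank has the highest bid, so Frank wins.
The second-highest bid is €49000, so that is what Frank pays.

€49000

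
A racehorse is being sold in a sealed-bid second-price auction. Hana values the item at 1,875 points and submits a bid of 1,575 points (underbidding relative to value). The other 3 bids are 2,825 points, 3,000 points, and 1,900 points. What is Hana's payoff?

0 points

Highest competing bid: 3,000 points.
Hana's bid 1,575 points is not the highest, so Hana loses, pays nothing, and earns zero payoff.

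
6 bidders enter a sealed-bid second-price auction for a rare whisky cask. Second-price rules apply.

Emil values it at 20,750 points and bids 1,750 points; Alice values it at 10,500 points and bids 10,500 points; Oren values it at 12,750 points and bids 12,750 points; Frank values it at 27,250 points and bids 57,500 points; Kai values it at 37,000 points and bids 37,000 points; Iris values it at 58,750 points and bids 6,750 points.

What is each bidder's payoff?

Payoffs: Emil 0 points, Alice 0 points, Oren 0 points, Frank -9,750 points, Kai 0 points, Iris 0 points.

Ranking the bids: Frank 57,500 points; Kai 37,000 points; Oren 12,750 points; Alice 10,500 points; Iris 6,750 points; Emil 1,750 points.
Frank has the top bid and wins; the price is the second-highest bid, 37,000 points.
Frank's payoff = 27,250 points − 37,000 points = -9,750 points. All other bidders lose, so their payoff is 0.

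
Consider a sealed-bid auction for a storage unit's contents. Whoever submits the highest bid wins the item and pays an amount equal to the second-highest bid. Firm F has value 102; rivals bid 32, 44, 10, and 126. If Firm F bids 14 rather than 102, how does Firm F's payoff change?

Change in payoff: 0.

The highest competing bid is 126.
Bidding truthfully at 102: the top bid is 126 (a rival), so Firm F loses. Payoff = 0.
Bidding 14: the top bid is 126 (a rival), so Firm F loses. Payoff = 0.
Change = 0 − 0 = 0.
The bid only affects whether you win, not the price — here both bids land on the same side of the top rival bid, so the deviation is payoff-neutral.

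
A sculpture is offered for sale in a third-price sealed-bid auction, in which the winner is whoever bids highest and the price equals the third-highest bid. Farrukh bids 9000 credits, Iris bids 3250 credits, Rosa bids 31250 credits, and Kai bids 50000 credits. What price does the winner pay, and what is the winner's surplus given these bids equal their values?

The winner pays 9000 credits for a surplus of 41000 credits.

Bids in descending order: Kai 50000 credits, then Rosa 31250 credits, then Farrukh 9000 credits, then Iris 3250 credits.
Kai is the highest bidder, so Kai wins.
Under the third-price rule, the price is the third-highest bid: 9000 credits.
Surplus = 50000 credits − 9000 credits = 41000 credits.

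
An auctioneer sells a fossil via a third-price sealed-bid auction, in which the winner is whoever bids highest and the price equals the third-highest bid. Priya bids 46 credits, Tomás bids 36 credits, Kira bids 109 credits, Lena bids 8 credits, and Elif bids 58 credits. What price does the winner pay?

Ranking the bids: Kira 109 credits; Elif 58 credits; Priya 46 credits; Tomás 36 credits; Lena 8 credits.
Kira is the highest bidder, so Kira wins.
Under the third-price rule, the price is the third-highest bid: 46 credits.

46 credits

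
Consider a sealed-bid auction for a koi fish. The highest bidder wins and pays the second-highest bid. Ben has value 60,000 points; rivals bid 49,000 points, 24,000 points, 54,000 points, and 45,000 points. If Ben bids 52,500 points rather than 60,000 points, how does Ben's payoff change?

The highest competing bid is 54,000 points.
Bidding truthfully at 60,000 points: Ben has the top bid, wins, and pays the second-highest bid 54,000 points. Payoff = 60,000 points − 54,000 points = 6,000 points.
Bidding 52,500 points: the top bid is 54,000 points (a rival), so Ben loses. Payoff = 0 points.
Change = 0 points − 6,000 points = -6,000 points.

Payoff change: -6,000 points.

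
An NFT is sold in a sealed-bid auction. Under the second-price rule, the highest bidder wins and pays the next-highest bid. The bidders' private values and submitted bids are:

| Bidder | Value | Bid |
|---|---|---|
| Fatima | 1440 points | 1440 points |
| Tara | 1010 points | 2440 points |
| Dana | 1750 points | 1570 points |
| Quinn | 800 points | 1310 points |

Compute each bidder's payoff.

Sorted high to low: Tara 2440 points > Dana 1570 points > Fatima 1440 points > Quinn 1310 points.
Tara has the top bid and wins; the price is the second-highest bid, 1570 points.
Tara's payoff = 1010 points − 1570 points = -560 points. All other bidders lose, so their payoff is 0.

Fatima 0 points, Tara -560 points, Dana 0 points, Quinn 0 points.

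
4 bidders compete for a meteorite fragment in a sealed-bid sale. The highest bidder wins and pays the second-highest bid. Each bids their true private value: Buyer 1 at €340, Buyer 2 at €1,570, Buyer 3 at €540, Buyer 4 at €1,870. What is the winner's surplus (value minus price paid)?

Ordered from highest: Buyer 4 €1,870, then Buyer 2 €1,570, then Buyer 3 €540, then Buyer 1 €340.
Buyer 4 wins with the top bid and pays the second-highest, €1,570.
Surplus = €1,870 − €1,570 = €300.

Surplus = €300.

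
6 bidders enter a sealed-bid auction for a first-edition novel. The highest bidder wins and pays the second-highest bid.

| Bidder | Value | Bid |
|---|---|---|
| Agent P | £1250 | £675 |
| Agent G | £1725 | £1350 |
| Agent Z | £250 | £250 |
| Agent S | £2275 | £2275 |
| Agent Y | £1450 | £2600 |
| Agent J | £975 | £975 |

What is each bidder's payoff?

Sorted high to low: Agent Y £2600; Agent S £2275; Agent G £1350; Agent J £975; Agent P £675; Agent Z £250.
Agent Y has the top bid and wins; the price is the second-highest bid, £2275.
Agent Y's payoff = £1450 − £2275 = -£825. All other bidders lose, so their payoff is 0.

Agent P £0, Agent G £0, Agent Z £0, Agent S £0, Agent Y -£825, Agent J £0.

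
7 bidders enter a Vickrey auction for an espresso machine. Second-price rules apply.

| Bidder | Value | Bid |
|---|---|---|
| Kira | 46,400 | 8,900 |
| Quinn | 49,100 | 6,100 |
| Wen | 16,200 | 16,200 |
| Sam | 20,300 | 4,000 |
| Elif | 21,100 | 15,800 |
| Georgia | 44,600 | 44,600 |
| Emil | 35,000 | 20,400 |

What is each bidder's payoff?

Sorted high to low: Georgia 44,600, then Emil 20,400, then Wen 16,200, then Elif 15,800, then Kira 8,900, then Quinn 6,100, then Sam 4,000.
Georgia has the top bid and wins; the price is the second-highest bid, 20,400.
Georgia's payoff = 44,600 − 20,400 = 24,200. All other bidders lose, so their payoff is 0.

Payoffs: Kira 0, Quinn 0, Wen 0, Sam 0, Elif 0, Georgia 24,200, Emil 0.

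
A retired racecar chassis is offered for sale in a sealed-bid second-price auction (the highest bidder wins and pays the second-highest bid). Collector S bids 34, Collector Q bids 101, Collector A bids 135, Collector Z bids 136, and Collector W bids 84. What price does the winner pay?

The winner pays 135.

Ordered from highest: Collector Z 136, then Collector A 135, then Collector Q 101, then Collector W 84, then Collector S 34.
Collector Z is the highest bidder, so Collector Z wins.
Under the second-price rule, the price is the second-highest bid: 135.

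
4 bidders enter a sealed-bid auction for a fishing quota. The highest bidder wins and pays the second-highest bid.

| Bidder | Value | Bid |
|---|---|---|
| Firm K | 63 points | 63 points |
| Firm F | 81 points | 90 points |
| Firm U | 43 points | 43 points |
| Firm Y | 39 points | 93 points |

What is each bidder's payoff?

Payoffs: Firm K 0 points, Firm F 0 points, Firm U 0 points, Firm Y -51 points.

Ranking the bids: Firm Y 93 points, then Firm F 90 points, then Firm K 63 points, then Firm U 43 points.
Firm Y has the top bid and wins; the price is the second-highest bid, 90 points.
Firm Y's payoff = 39 points − 90 points = -51 points. All other bidders lose, so their payoff is 0.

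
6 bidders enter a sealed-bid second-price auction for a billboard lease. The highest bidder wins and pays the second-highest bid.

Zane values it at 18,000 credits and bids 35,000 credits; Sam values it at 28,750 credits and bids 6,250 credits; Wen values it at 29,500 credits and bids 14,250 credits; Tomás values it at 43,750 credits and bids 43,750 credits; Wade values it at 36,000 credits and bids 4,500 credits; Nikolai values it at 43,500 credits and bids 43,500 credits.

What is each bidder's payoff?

Zane 0 credits, Sam 0 credits, Wen 0 credits, Tomás 250 credits, Wade 0 credits, Nikolai 0 credits.

Sorted high to low: Tomás 43,750 credits > Nikolai 43,500 credits > Zane 35,000 credits > Wen 14,250 credits > Sam 6,250 credits > Wade 4,500 credits.
Tomás has the top bid and wins; the price is the second-highest bid, 43,500 credits.
Tomás's payoff = 43,750 credits − 43,500 credits = 250 credits. All other bidders lose, so their payoff is 0.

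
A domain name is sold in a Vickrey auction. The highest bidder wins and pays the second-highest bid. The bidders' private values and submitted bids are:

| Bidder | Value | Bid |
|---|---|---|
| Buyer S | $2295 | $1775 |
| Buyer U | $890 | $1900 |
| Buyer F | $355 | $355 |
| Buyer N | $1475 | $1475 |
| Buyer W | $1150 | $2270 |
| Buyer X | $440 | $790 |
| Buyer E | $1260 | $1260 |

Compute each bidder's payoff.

Buyer S $0, Buyer U $0, Buyer F $0, Buyer N $0, Buyer W -$750, Buyer X $0, Buyer E $0.

Bids in descending order: Buyer W $2270 > Buyer U $1900 > Buyer S $1775 > Buyer N $1475 > Buyer E $1260 > Buyer X $790 > Buyer F $355.
Buyer W has the top bid and wins; the price is the second-highest bid, $1900.
Buyer W's payoff = $1150 − $1900 = -$750. All other bidders lose, so their payoff is 0.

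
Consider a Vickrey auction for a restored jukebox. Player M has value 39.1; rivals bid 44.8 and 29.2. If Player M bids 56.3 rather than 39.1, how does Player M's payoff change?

Change in payoff: -5.7.

The highest competing bid is 44.8.
Bidding truthfully at 39.1: the top bid is 44.8 (a rival), so Player M loses. Payoff = 0.0.
Bidding 56.3: Player M has the top bid, wins, and pays the second-highest bid 44.8. Payoff = 39.1 − 44.8 = -5.7.
Change = -5.7 − 0.0 = -5.7.
Deviating from a truthful bid can only lose payoff in a second-price auction — never gain.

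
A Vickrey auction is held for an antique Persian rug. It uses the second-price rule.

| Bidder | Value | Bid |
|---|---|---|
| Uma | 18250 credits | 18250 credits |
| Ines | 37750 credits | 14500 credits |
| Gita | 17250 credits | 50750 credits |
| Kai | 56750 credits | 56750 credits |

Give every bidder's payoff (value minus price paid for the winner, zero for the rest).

Uma 0 credits, Ines 0 credits, Gita 0 credits, Kai 6000 credits.

Ranking the bids: Kai 56750 credits; Gita 50750 credits; Uma 18250 credits; Ines 14500 credits.
Kai has the top bid and wins; the price is the second-highest bid, 50750 credits.
Kai's payoff = 56750 credits − 50750 credits = 6000 credits. All other bidders lose, so their payoff is 0.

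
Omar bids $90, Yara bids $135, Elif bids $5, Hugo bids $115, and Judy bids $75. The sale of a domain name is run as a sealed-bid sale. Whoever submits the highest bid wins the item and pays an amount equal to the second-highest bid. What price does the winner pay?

Sorted high to low: Yara $135; Hugo $115; Omar $90; Judy $75; Elif $5.
Yara has the highest bid, so Yara wins.
The second-highest bid is $115, so that is what Yara pays.

The winner pays $115.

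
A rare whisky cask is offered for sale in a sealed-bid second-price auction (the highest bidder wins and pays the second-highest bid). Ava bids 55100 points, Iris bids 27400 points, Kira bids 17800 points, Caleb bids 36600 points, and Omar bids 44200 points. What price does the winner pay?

44200 points

Sorted high to low: Ava 55100 points; Omar 44200 points; Caleb 36600 points; Iris 27400 points; Kira 17800 points.
Ava is the highest bidder, so Ava wins.
Under the second-price rule, the price is the second-highest bid: 44200 points.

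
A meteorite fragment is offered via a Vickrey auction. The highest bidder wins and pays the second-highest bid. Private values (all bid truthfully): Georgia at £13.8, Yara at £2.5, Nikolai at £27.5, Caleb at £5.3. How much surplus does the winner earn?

Sorted high to low: Nikolai £27.5 > Georgia £13.8 > Caleb £5.3 > Yara £2.5.
Nikolai wins with the top bid and pays the second-highest, £13.8.
Surplus = £27.5 − £13.8 = £13.7.

Winner's surplus: £13.7.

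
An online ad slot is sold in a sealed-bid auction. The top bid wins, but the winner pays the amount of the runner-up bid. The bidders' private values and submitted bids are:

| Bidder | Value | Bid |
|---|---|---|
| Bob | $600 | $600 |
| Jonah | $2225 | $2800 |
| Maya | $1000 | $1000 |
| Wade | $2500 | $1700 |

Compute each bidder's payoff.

Bids in descending order: Jonah $2800; Wade $1700; Maya $1000; Bob $600.
Jonah has the top bid and wins; the price is the second-highest bid, $1700.
Jonah's payoff = $2225 − $1700 = $525. All other bidders lose, so their payoff is 0.

Payoffs: Bob $0, Jonah $525, Maya $0, Wade $0.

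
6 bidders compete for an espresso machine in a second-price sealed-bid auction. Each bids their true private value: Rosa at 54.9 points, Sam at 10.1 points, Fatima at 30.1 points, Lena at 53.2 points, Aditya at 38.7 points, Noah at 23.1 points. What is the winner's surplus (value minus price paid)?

Ordered from highest: Rosa 54.9 points; Lena 53.2 points; Aditya 38.7 points; Fatima 30.1 points; Noah 23.1 points; Sam 10.1 points.
Rosa wins with the top bid and pays the second-highest, 53.2 points.
Surplus = 54.9 points − 53.2 points = 1.7 points.

Winner's surplus: 1.7 points.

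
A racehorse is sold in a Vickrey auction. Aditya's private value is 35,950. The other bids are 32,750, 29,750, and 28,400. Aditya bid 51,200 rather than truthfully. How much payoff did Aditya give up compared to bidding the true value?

Payoff forgone: 0.

The highest competing bid is 32,750.
Bidding truthfully at 35,950: Aditya has the top bid, wins, and pays the second-highest bid 32,750. Payoff = 35,950 − 32,750 = 3,200.
Bidding 51,200: Aditya has the top bid, wins, and pays the second-highest bid 32,750. Payoff = 35,950 − 32,750 = 3,200.
Regret = truthful payoff − actual payoff = 3,200 − 3,200 = 0.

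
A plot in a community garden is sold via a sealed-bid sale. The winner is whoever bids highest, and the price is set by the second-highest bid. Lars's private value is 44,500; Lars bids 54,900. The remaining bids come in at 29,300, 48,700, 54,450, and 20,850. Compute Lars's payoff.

Payoff = -9,950.

Highest competing bid: 54,450.
Lars's bid 54,900 is the highest overall, so Lars wins and pays the second-highest bid, 54,450.
Payoff = value − price = 44,500 − 54,450 = -9,950.
Overbidding won the item at a price above value — truthful bidding would have avoided this loss.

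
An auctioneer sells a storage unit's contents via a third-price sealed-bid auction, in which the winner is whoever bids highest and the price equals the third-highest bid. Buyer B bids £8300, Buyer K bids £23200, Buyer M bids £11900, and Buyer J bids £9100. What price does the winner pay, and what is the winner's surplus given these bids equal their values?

Bids in descending order: Buyer K £23200, then Buyer M £11900, then Buyer J £9100, then Buyer B £8300.
Buyer K is the highest bidder, so Buyer K wins.
Under the third-price rule, the price is the third-highest bid: £9100.
Surplus = £23200 − £9100 = £14100.

The winner pays £9100 for a surplus of £14100.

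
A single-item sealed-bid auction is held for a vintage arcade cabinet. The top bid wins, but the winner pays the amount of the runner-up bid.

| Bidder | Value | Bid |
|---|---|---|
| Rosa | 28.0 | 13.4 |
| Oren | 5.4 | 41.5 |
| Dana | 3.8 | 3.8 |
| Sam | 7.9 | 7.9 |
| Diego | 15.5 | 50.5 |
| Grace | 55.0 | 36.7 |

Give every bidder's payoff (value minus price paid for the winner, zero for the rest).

Rosa 0.0, Oren 0.0, Dana 0.0, Sam 0.0, Diego -26.0, Grace 0.0.

Ordered from highest: Diego 50.5; Oren 41.5; Grace 36.7; Rosa 13.4; Sam 7.9; Dana 3.8.
Diego has the top bid and wins; the price is the second-highest bid, 41.5.
Diego's payoff = 15.5 − 41.5 = -26.0. All other bidders lose, so their payoff is 0.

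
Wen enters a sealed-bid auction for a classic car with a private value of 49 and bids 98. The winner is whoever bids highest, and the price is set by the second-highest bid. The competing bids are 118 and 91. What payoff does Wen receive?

Wen's payoff: 0.

Highest competing bid: 118.
Wen's bid 98 is not the highest, so Wen loses, pays nothing, and earns zero payoff.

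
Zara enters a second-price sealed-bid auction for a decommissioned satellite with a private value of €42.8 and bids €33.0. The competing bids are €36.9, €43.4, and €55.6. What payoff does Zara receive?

Highest competing bid: €55.6.
Zara's bid €33.0 is not the highest, so Zara loses, pays nothing, and earns zero payoff.

€0.0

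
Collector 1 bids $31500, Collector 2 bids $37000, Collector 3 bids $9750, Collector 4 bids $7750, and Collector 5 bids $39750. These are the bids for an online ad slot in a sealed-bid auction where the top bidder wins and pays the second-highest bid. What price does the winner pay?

Ranking the bids: Collector 5 $39750 > Collector 2 $37000 > Collector 1 $31500 > Collector 3 $9750 > Collector 4 $7750.
Collector 5 is the highest bidder, so Collector 5 wins.
Under the second-price rule, the price is the second-highest bid: $37000.

$37000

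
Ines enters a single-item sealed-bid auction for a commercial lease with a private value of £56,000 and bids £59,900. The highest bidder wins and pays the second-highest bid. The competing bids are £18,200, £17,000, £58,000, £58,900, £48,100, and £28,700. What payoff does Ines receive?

Highest competing bid: £58,900.
Ines's bid £59,900 is the highest overall, so Ines wins and pays the second-highest bid, £58,900.
Payoff = value − price = £56,000 − £58,900 = -£2,900.
Overbidding won the item at a price above value — truthful bidding would have avoided this loss.

Ines's payoff: -£2,900.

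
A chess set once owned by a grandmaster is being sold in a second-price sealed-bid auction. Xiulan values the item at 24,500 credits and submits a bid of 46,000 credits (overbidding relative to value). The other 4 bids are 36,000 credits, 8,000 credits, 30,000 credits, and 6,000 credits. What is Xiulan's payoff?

Xiulan's payoff: -11,500 credits.

Highest competing bid: 36,000 credits.
Xiulan's bid 46,000 credits is the highest overall, so Xiulan wins and pays the second-highest bid, 36,000 credits.
Payoff = value − price = 24,500 credits − 36,000 credits = -11,500 credits.
Overbidding won the item at a price above value — truthful bidding would have avoided this loss.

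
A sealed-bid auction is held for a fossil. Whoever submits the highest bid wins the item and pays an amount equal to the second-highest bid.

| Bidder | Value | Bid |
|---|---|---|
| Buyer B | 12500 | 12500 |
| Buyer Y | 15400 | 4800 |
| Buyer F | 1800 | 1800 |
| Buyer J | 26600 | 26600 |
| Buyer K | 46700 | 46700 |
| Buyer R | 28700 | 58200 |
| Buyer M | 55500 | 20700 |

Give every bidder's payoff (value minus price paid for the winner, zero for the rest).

Payoffs: Buyer B 0, Buyer Y 0, Buyer F 0, Buyer J 0, Buyer K 0, Buyer R -18000, Buyer M 0.

Sorted high to low: Buyer R 58200, then Buyer K 46700, then Buyer J 26600, then Buyer M 20700, then Buyer B 12500, then Buyer Y 4800, then Buyer F 1800.
Buyer R has the top bid and wins; the price is the second-highest bid, 46700.
Buyer R's payoff = 28700 − 46700 = -18000. All other bidders lose, so their payoff is 0.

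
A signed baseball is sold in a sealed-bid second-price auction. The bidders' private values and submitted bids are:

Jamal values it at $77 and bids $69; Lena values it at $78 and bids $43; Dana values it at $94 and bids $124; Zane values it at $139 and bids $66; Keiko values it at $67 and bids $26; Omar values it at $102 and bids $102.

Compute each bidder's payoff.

Payoffs: Jamal $0, Lena $0, Dana -$8, Zane $0, Keiko $0, Omar $0.

Sorted high to low: Dana $124, then Omar $102, then Jamal $69, then Zane $66, then Lena $43, then Keiko $26.
Dana has the top bid and wins; the price is the second-highest bid, $102.
Dana's payoff = $94 − $102 = -$8. All other bidders lose, so their payoff is 0.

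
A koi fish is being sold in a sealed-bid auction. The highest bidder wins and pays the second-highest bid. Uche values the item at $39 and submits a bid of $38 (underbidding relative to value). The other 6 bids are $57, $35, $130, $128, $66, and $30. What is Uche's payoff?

Uche's payoff: $0.

Highest competing bid: $130.
Uche's bid $38 is not the highest, so Uche loses, pays nothing, and earns zero payoff.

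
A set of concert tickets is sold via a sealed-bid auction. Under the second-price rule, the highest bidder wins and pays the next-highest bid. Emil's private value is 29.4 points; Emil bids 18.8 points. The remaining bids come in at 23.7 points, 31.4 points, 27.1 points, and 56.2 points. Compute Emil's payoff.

Emil's payoff: 0.0 points.

Highest competing bid: 56.2 points.
Emil's bid 18.8 points is not the highest, so Emil loses, pays nothing, and earns zero payoff.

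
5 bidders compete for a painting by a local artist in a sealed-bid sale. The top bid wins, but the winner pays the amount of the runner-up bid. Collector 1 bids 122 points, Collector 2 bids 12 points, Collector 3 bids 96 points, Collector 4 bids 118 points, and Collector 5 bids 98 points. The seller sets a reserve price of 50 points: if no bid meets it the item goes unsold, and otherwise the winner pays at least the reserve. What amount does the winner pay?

Price paid: 118 points.

Bids in descending order: Collector 1 122 points, then Collector 4 118 points, then Collector 5 98 points, then Collector 3 96 points, then Collector 2 12 points.
Collector 1 has the highest bid, so Collector 1 wins.
The second-highest bid is 118 points, which exceeds the reserve, so that sets the price.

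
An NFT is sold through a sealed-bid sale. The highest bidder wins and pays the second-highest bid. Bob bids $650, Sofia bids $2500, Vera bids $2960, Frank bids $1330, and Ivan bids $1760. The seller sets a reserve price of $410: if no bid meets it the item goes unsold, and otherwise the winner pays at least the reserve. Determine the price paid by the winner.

$2500

Bids in descending order: Vera $2960; Sofia $2500; Ivan $1760; Frank $1330; Bob $650.
Vera has the highest bid, so Vera wins.
The second-highest bid is $2500, which exceeds the reserve, so that sets the price.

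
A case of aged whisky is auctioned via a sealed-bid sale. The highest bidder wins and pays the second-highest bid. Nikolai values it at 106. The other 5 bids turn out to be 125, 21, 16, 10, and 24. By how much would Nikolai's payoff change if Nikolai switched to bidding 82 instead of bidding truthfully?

The highest competing bid is 125.
Bidding truthfully at 106: the top bid is 125 (a rival), so Nikolai loses. Payoff = 0.
Bidding 82: the top bid is 125 (a rival), so Nikolai loses. Payoff = 0.
Change = 0 − 0 = 0.

0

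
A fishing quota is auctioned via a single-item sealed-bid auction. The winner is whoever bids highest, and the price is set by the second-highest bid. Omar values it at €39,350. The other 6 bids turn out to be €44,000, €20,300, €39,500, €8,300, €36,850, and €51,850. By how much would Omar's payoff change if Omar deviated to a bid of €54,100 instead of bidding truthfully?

Payoff change: -€12,500.

The highest competing bid is €51,850.
Bidding truthfully at €39,350: the top bid is €51,850 (a rival), so Omar loses. Payoff = €0.
Bidding €54,100: Omar has the top bid, wins, and pays the second-highest bid €51,850. Payoff = €39,350 − €51,850 = -€12,500.
Change = -€12,500 − €0 = -€12,500.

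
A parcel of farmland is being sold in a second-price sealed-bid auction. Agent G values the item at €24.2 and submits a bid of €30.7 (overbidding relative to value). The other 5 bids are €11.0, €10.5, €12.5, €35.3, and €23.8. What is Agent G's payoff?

Highest competing bid: €35.3.
Agent G's bid €30.7 is not the highest, so Agent G loses, pays nothing, and earns zero payoff.

€0.0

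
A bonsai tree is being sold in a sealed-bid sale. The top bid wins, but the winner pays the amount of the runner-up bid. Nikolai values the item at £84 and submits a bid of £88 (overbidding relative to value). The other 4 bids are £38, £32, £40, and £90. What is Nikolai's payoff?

£0

Highest competing bid: £90.
Nikolai's bid £88 is not the highest, so Nikolai loses, pays nothing, and earns zero payoff.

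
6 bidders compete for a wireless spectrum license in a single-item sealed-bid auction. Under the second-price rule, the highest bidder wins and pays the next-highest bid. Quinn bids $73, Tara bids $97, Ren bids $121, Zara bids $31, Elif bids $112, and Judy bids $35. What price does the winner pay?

$112

Ordered from highest: Ren $121, then Elif $112, then Tara $97, then Quinn $73, then Judy $35, then Zara $31.
Ren has the highest bid, so Ren wins.
The second-highest bid is $112, so that is what Ren pays.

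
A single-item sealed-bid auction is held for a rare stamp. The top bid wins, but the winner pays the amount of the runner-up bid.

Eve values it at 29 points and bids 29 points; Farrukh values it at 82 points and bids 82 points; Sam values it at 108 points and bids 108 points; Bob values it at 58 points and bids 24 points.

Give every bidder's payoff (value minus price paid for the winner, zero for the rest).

Payoffs: Eve 0 points, Farrukh 0 points, Sam 26 points, Bob 0 points.

Ordered from highest: Sam 108 points > Farrukh 82 points > Eve 29 points > Bob 24 points.
Sam has the top bid and wins; the price is the second-highest bid, 82 points.
Sam's payoff = 108 points − 82 points = 26 points. All other bidders lose, so their payoff is 0.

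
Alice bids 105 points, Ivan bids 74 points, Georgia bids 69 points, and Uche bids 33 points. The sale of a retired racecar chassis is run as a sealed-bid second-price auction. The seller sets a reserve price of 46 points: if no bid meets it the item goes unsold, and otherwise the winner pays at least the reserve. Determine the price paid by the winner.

The winner pays 74 points.

Bids in descending order: Alice 105 points > Ivan 74 points > Georgia 69 points > Uche 33 points.
Alice has the highest bid, so Alice wins.
The second-highest bid is 74 points, which exceeds the reserve, so that sets the price.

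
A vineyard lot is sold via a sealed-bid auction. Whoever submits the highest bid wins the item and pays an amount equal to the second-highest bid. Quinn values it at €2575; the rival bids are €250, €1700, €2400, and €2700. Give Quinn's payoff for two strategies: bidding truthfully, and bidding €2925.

The highest competing bid is €2700.
Bidding truthfully at €2575: the top bid is €2700 (a rival), so Quinn loses. Payoff = €0.
Bidding €2925: Quinn has the top bid, wins, and pays the second-highest bid €2700. Payoff = €2575 − €2700 = -€125.
This is the dominant-strategy logic: truthful bidding weakly beats any alternative.

Truthful: €0; alternative: -€125.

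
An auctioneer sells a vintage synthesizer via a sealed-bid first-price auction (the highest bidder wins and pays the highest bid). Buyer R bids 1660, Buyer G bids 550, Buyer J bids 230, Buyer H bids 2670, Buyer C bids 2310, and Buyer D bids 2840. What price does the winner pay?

2840

Sorted high to low: Buyer D 2840 > Buyer H 2670 > Buyer C 2310 > Buyer R 1660 > Buyer G 550 > Buyer J 230.
Buyer D is the highest bidder, so Buyer D wins.
Under the first-price rule, the price is the highest bid: 2840.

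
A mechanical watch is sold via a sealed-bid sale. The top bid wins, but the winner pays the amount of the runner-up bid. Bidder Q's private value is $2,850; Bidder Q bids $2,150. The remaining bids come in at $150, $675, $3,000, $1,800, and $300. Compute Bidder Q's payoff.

Payoff = $0.

Highest competing bid: $3,000.
Bidder Q's bid $2,150 is not the highest, so Bidder Q loses, pays nothing, and earns zero payoff.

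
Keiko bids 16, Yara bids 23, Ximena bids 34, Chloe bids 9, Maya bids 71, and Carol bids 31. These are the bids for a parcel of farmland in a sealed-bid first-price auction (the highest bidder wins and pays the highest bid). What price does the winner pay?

The winner pays 71.

Sorted high to low: Maya 71; Ximena 34; Carol 31; Yara 23; Keiko 16; Chloe 9.
Maya is the highest bidder, so Maya wins.
Under the first-price rule, the price is the highest bid: 71.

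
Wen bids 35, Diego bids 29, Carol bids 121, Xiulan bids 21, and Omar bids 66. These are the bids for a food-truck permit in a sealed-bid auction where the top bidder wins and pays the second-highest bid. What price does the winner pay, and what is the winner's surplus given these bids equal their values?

Bids in descending order: Carol 121 > Omar 66 > Wen 35 > Diego 29 > Xiulan 21.
Carol is the highest bidder, so Carol wins.
Under the second-price rule, the price is the second-highest bid: 66.
Surplus = 121 − 66 = 55.

Price 66; surplus 55.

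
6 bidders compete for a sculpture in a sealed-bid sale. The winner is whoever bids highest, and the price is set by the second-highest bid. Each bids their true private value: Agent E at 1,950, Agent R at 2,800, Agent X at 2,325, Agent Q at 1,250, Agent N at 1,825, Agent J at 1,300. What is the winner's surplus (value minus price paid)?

475

Sorted high to low: Agent R 2,800, then Agent X 2,325, then Agent E 1,950, then Agent N 1,825, then Agent J 1,300, then Agent Q 1,250.
Agent R wins with the top bid and pays the second-highest, 2,325.
Surplus = 2,800 − 2,325 = 475.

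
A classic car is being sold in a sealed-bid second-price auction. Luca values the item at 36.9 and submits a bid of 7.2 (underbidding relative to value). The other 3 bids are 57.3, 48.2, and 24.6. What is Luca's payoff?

Highest competing bid: 57.3.
Luca's bid 7.2 is not the highest, so Luca loses, pays nothing, and earns zero payoff.

0.0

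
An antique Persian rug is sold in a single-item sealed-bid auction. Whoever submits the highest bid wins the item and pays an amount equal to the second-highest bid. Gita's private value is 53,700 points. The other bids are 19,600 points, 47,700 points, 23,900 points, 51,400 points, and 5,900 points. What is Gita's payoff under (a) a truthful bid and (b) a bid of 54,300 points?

The highest competing bid is 51,400 points.
Bidding truthfully at 53,700 points: Gita has the top bid, wins, and pays the second-highest bid 51,400 points. Payoff = 53,700 points − 51,400 points = 2,300 points.
Bidding 54,300 points: Gita has the top bid, wins, and pays the second-highest bid 51,400 points. Payoff = 53,700 points − 51,400 points = 2,300 points.
The bid only affects whether you win, not the price — here both bids land on the same side of the top rival bid, so the deviation is payoff-neutral.

Truthful: 2,300 points; alternative: 2,300 points.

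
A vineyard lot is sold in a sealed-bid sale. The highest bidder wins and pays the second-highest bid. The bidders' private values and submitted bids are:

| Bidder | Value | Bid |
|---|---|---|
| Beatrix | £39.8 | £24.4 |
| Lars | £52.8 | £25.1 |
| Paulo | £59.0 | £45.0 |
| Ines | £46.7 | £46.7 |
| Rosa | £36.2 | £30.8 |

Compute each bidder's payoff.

Payoffs: Beatrix £0.0, Lars £0.0, Paulo £0.0, Ines £1.7, Rosa £0.0.

Ranking the bids: Ines £46.7, then Paulo £45.0, then Rosa £30.8, then Lars £25.1, then Beatrix £24.4.
Ines has the top bid and wins; the price is the second-highest bid, £45.0.
Ines's payoff = £46.7 − £45.0 = £1.7. All other bidders lose, so their payoff is 0.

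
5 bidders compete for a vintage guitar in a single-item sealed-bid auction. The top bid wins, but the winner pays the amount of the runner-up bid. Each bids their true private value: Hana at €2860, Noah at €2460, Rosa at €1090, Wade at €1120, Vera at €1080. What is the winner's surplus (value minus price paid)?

Winner's surplus: €400.

Ranking the bids: Hana €2860, then Noah €2460, then Wade €1120, then Rosa €1090, then Vera €1080.
Hana wins with the top bid and pays the second-highest, €2460.
Surplus = €2860 − €2460 = €400.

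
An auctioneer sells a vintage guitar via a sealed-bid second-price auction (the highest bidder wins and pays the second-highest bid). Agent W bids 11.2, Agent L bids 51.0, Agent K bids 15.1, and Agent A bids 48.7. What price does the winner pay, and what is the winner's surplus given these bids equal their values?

Ordered from highest: Agent L 51.0; Agent A 48.7; Agent K 15.1; Agent W 11.2.
Agent L is the highest bidder, so Agent L wins.
Under the second-price rule, the price is the second-highest bid: 48.7.
Surplus = 51.0 − 48.7 = 2.3.

Price 48.7; surplus 2.3.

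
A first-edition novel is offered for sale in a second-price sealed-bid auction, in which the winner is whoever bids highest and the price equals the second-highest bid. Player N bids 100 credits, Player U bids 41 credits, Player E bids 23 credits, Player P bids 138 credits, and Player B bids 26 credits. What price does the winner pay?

Price paid: 100 credits.

Ranking the bids: Player P 138 credits; Player N 100 credits; Player U 41 credits; Player B 26 credits; Player E 23 credits.
Player P is the highest bidder, so Player P wins.
Under the second-price rule, the price is the second-highest bid: 100 credits.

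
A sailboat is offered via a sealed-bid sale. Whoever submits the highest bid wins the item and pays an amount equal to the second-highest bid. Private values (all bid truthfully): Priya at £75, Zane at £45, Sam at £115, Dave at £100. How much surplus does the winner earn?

Winner's surplus: £15.

Ordered from highest: Sam £115; Dave £100; Priya £75; Zane £45.
Sam wins with the top bid and pays the second-highest, £100.
Surplus = £115 − £100 = £15.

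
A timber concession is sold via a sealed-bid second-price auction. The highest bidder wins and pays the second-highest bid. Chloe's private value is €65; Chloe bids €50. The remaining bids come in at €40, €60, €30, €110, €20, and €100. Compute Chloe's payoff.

€0

Highest competing bid: €110.
Chloe's bid €50 is not the highest, so Chloe loses, pays nothing, and earns zero payoff.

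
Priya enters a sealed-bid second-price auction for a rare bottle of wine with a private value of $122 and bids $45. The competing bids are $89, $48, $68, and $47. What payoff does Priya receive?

Priya's payoff: $0.

Highest competing bid: $89.
Priya's bid $45 is not the highest, so Priya loses, pays nothing, and earns zero payoff.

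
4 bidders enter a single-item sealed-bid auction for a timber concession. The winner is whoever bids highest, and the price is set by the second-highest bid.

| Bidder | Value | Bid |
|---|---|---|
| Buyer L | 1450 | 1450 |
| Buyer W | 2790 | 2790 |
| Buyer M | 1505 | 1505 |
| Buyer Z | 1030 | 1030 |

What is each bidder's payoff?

Buyer L 0, Buyer W 1285, Buyer M 0, Buyer Z 0.

Ordered from highest: Buyer W 2790 > Buyer M 1505 > Buyer L 1450 > Buyer Z 1030.
Buyer W has the top bid and wins; the price is the second-highest bid, 1505.
Buyer W's payoff = 2790 − 1505 = 1285. All other bidders lose, so their payoff is 0.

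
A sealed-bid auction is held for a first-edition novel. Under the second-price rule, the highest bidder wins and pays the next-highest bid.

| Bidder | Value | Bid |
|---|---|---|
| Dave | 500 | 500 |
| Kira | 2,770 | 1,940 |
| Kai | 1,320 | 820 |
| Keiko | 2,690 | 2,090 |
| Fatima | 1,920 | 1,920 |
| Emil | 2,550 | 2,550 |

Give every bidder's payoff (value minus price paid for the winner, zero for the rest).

Dave 0, Kira 0, Kai 0, Keiko 0, Fatima 0, Emil 460.

Bids in descending order: Emil 2,550 > Keiko 2,090 > Kira 1,940 > Fatima 1,920 > Kai 820 > Dave 500.
Emil has the top bid and wins; the price is the second-highest bid, 2,090.
Emil's payoff = 2,550 − 2,090 = 460. All other bidders lose, so their payoff is 0.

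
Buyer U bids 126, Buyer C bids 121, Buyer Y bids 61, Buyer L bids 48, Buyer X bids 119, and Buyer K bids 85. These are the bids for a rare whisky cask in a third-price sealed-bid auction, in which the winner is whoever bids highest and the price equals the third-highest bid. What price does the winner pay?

Price paid: 119.

Ordered from highest: Buyer U 126, then Buyer C 121, then Buyer X 119, then Buyer K 85, then Buyer Y 61, then Buyer L 48.
Buyer U is the highest bidder, so Buyer U wins.
Under the third-price rule, the price is the third-highest bid: 119.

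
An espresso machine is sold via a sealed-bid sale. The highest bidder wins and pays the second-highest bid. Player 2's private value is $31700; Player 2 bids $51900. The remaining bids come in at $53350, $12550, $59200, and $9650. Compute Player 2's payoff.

Highest competing bid: $59200.
Player 2's bid $51900 is not the highest, so Player 2 loses, pays nothing, and earns zero payoff.

The bidder's payoff: $0.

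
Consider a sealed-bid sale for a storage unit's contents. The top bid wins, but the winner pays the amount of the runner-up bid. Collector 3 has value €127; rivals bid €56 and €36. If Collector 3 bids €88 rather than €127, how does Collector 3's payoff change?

The highest competing bid is €56.
Bidding truthfully at €127: Collector 3 has the top bid, wins, and pays the second-highest bid €56. Payoff = €127 − €56 = €71.
Bidding €88: Collector 3 has the top bid, wins, and pays the second-highest bid €56. Payoff = €127 − €56 = €71.
Change = €71 − €71 = €0.
The bid only affects whether you win, not the price — here both bids land on the same side of the top rival bid, so the deviation is payoff-neutral.

Change in payoff: €0.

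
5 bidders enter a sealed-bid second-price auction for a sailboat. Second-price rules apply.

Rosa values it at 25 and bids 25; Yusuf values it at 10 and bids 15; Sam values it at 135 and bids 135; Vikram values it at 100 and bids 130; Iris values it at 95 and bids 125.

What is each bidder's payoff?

Ranking the bids: Sam 135, then Vikram 130, then Iris 125, then Rosa 25, then Yusuf 15.
Sam has the top bid and wins; the price is the second-highest bid, 130.
Sam's payoff = 135 − 130 = 5. All other bidders lose, so their payoff is 0.

Payoffs: Rosa 0, Yusuf 0, Sam 5, Vikram 0, Iris 0.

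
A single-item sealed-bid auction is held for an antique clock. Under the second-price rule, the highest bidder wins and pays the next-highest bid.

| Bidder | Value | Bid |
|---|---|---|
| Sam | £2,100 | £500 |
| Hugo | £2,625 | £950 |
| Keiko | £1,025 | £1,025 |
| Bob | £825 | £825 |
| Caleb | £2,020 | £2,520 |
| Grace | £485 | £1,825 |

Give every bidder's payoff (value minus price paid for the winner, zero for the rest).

Sorted high to low: Caleb £2,520, then Grace £1,825, then Keiko £1,025, then Hugo £950, then Bob £825, then Sam £500.
Caleb has the top bid and wins; the price is the second-highest bid, £1,825.
Caleb's payoff = £2,020 − £1,825 = £195. All other bidders lose, so their payoff is 0.

Payoffs: Sam £0, Hugo £0, Keiko £0, Bob £0, Caleb £195, Grace £0.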